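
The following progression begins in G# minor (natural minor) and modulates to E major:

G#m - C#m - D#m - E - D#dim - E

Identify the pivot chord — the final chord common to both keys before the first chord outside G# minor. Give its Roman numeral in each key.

Chords diatonic to G# minor: G#m, A#dim, B, C#m, D#m, E, F#.
Reading the progression, the first chord not in that set is D#dim, so the modulation leaves G# minor there.
The chord immediately before D#dim is E, which is diatonic to both keys: VI in G# minor and I in E major.

E — VI in G# minor, I in E major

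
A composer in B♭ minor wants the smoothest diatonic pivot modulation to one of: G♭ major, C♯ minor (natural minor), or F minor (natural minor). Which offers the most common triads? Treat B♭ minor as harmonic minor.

G♭ major

Triads of B♭ minor (harmonic minor): B♭m (i), Cdim (ii°), D♭aug (III+), E♭m (iv), F (V), G♭ (VI), Adim (vii°).
G♭ major shares 3: B♭m, E♭m, G♭.
C♯ minor (natural minor) shares 0: none.
F minor (natural minor) shares 1: B♭m.
The most common triads (3) are shared with G♭ major.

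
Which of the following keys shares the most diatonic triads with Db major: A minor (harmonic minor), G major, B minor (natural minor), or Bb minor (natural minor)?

Triads of Db major: Db major (I), Eb minor (ii), F minor (iii), Gb major (IV), Ab major (V), Bb minor (vi), C diminished (vii°).
A minor (harmonic minor) shares 0: none.
G major shares 0: none.
B minor (natural minor) shares 0: none.
Bb minor (natural minor) shares 7: Db, Ebm, Fm, Gb, Ab, Bbm, Cdim.
The most common triads (7) are shared with Bb minor.

Bb minor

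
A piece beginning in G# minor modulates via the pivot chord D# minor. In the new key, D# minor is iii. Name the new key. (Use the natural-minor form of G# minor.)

The numeral iii denotes a minor triad on scale degree 3. With D# on degree 3, the tonic of the new key is B.
Degree 3 carries a minor triad in major keys, so the destination is B major.
Check: the diatonic triads of B major are B (I), C#m (ii), D#m (iii), E (IV), F# (V), G#m (vi), A#dim (vii°) — D# minor is indeed iii.

B major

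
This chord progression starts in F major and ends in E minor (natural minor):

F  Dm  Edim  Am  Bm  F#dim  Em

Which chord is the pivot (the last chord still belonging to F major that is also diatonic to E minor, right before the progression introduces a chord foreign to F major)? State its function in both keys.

Am — iii in F major, iv in E minor

Chords diatonic to F major: F, Gm, Am, Bb, C, Dm, Edim.
Reading the progression, the first chord not in that set is Bm, so the modulation leaves F major there.
The chord immediately before Bm is Am, which is diatonic to both keys: iii in F major and iv in E minor.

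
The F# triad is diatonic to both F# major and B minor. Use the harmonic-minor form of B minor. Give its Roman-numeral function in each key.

I in F# major; V in B minor

The scale of F# major is F# G# A# B C# D# E#; F# is degree 1, and the triad built there (F#-A#-C#) is major, so it is I.
The scale of B minor (harmonic minor) is B C# D E F# G A#; F# is degree 5, and the triad built there (F#-A#-C#) is major, so it is V.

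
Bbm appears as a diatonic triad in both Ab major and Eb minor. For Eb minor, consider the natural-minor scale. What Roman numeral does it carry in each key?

The scale of Ab major is Ab Bb C Db Eb F G; Bb is degree 2, and the triad built there (Bb-Db-F) is minor, so it is ii.
The scale of Eb minor (natural minor) is Eb F Gb Ab Bb Cb Db; Bb is degree 5, and the triad built there (Bb-Db-F) is minor, so it is v.

ii in Ab major; v in Eb minor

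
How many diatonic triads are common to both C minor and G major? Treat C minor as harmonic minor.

1

Diatonic triads of C minor (harmonic minor): C minor (i), D diminished (ii°), Eb augmented (III+), F minor (iv), G major (V), Ab major (VI), B diminished (vii°).
Diatonic triads of G major: G major (I), A minor (ii), B minor (iii), C major (IV), D major (V), E minor (vi), F# diminished (vii°).
Matching root and quality in both lists: G major.
That gives 1 common triad.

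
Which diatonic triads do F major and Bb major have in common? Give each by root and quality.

Triads in F major: F (I), Gm (ii), Am (iii), Bb (IV), C (V), Dm (vi), Edim (vii°).
Triads in Bb major: Bb (I), Cm (ii), Dm (iii), Eb (IV), F (V), Gm (vi), Adim (vii°).
Shared triads with their functions: F (I in F major, V in Bb major); Gm (ii in F major, vi in Bb major); Bb (IV in F major, I in Bb major); Dm (vi in F major, iii in Bb major).

F, Gm, Bb, Dm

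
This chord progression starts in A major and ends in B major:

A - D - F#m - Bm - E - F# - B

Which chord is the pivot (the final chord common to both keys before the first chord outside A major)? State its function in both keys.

Chords diatonic to A major: A, Bm, C#m, D, E, F#m, G#dim.
Reading the progression, the first chord not in that set is F#, so the modulation leaves A major there.
The chord immediately before F# is E, which is diatonic to both keys: V in A major and IV in B major.

E — V in A major, IV in B major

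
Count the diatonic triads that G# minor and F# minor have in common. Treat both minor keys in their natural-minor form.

Diatonic triads of G# minor (natural minor): G#m (i), A#dim (ii°), B (III), C#m (iv), D#m (v), E (VI), F# (VII).
Diatonic triads of F# minor (natural minor): F#m (i), G#dim (ii°), A (III), Bm (iv), C#m (v), D (VI), E (VII).
Matching root and quality in both lists: C#m, E.
That gives 2 common triads.

2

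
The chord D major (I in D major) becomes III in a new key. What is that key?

The numeral III denotes a major triad on scale degree 3. With D on degree 3, the tonic of the new key is B.
Degree 3 carries a major triad in natural-minor keys, so the destination is B minor.
Check: the diatonic triads of B minor (natural minor) are Bm (i), C♯dim (ii°), D (III), Em (iv), F♯m (v), G (VI), A (VII) — D major is indeed III.

B minor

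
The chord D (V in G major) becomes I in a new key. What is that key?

D major

The numeral I denotes a major triad on scale degree 1. With D on degree 1, the tonic of the new key is D.
Degree 1 carries a major triad in major keys, so the destination is D major.
Check: the diatonic triads of D major are D (I), Em (ii), F#m (iii), G (IV), A (V), Bm (vi), C#dim (vii°) — D is indeed I.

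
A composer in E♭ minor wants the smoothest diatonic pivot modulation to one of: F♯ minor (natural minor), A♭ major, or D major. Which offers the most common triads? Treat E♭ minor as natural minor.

Triads of E♭ minor (natural minor): E♭ minor (i), F diminished (ii°), G♭ major (III), A♭ minor (iv), B♭ minor (v), C♭ major (VI), D♭ major (VII).
F♯ minor (natural minor) shares 0: none.
A♭ major shares 2: B♭m, D♭.
D major shares 0: none.
The most common triads (2) are shared with A♭ major.

A♭ major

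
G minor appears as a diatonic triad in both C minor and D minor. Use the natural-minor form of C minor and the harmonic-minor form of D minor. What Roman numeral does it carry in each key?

The scale of C minor (natural minor) is C D E♭ F G A♭ B♭; G is degree 5, and the triad built there (G-B♭-D) is minor, so it is v.
The scale of D minor (harmonic minor) is D E F G A B♭ C♯; G is degree 4, and the triad built there (G-B♭-D) is minor, so it is iv.

v in C minor; iv in D minor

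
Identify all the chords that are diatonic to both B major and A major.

Triads in B major: B major (I), C# minor (ii), D# minor (iii), E major (IV), F# major (V), G# minor (vi), A# diminished (vii°).
Triads in A major: A major (I), B minor (ii), C# minor (iii), D major (IV), E major (V), F# minor (vi), G# diminished (vii°).
Shared triads with their functions: C# minor (ii in B major, iii in A major); E major (IV in B major, V in A major).

C#m, E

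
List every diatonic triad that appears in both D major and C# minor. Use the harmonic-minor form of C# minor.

F#m, A

Triads in D major: D (I), Em (ii), F#m (iii), G (IV), A (V), Bm (vi), C#dim (vii°).
Triads in C# minor (harmonic minor): C#m (i), D#dim (ii°), Eaug (III+), F#m (iv), G# (V), A (VI), B#dim (vii°).
Shared triads with their functions: F#m (iii in D major, iv in C# minor); A (V in D major, VI in C# minor).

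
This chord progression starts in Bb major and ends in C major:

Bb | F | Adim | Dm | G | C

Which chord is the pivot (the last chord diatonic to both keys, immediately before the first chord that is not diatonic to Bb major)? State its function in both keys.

Dm — iii in Bb major, ii in C major

Chords diatonic to Bb major: Bb, Cm, Dm, Eb, F, Gm, Adim.
Reading the progression, the first chord not in that set is G, so the modulation leaves Bb major there.
The chord immediately before G is Dm, which is diatonic to both keys: iii in Bb major and ii in C major.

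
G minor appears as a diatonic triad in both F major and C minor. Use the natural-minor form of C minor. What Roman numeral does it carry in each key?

ii in F major; v in C minor

The scale of F major is F G A Bb C D E; G is degree 2, and the triad built there (G-Bb-D) is minor, so it is ii.
The scale of C minor (natural minor) is C D Eb F G Ab Bb; G is degree 5, and the triad built there (G-Bb-D) is minor, so it is v.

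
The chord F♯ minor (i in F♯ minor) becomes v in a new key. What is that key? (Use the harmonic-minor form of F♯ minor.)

B minor

The numeral v denotes a minor triad on scale degree 5. With F♯ on degree 5, the tonic of the new key is B.
Degree 5 carries a minor triad in natural-minor keys, so the destination is B minor.
Check: the diatonic triads of B minor (natural minor) are Bm (i), C♯dim (ii°), D (III), Em (iv), F♯m (v), G (VI), A (VII) — F♯ minor is indeed v.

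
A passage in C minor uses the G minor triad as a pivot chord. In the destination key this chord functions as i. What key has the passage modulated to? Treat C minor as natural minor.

G minor

The numeral i denotes a minor triad on scale degree 1. With G on degree 1, the tonic of the new key is G.
Degree 1 carries a minor triad in minor keys, so the destination is G minor.
Check: the diatonic triads of G minor (natural minor) are Gm (i), Adim (ii°), Bb (III), Cm (iv), Dm (v), Eb (VI), F (VII) — G minor is indeed i.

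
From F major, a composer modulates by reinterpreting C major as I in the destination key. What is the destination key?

The numeral I denotes a major triad on scale degree 1. With C on degree 1, the tonic of the new key is C.
Degree 1 carries a major triad in major keys, so the destination is C major.
Check: the diatonic triads of C major are C (I), Dm (ii), Em (iii), F (IV), G (V), Am (vi), Bdim (vii°) — C major is indeed I.

C major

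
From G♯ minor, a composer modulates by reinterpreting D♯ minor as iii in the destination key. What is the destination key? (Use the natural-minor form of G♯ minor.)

B major

The numeral iii denotes a minor triad on scale degree 3. With D♯ on degree 3, the tonic of the new key is B.
Degree 3 carries a minor triad in major keys, so the destination is B major.
Check: the diatonic triads of B major are B (I), C♯m (ii), D♯m (iii), E (IV), F♯ (V), G♯m (vi), A♯dim (vii°) — D♯ minor is indeed iii.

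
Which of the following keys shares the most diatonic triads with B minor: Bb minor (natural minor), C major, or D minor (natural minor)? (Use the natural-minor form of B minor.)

C major

Triads of B minor (natural minor): Bm (i), C#dim (ii°), D (III), Em (iv), F#m (v), G (VI), A (VII).
Bb minor (natural minor) shares 0: none.
C major shares 2: Em, G.
D minor (natural minor) shares 0: none.
The most common triads (2) are shared with C major.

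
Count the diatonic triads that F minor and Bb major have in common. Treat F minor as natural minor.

Diatonic triads of F minor (natural minor): F minor (i), G diminished (ii°), Ab major (III), Bb minor (iv), C minor (v), Db major (VI), Eb major (VII).
Diatonic triads of Bb major: Bb major (I), C minor (ii), D minor (iii), Eb major (IV), F major (V), G minor (vi), A diminished (vii°).
Matching root and quality in both lists: C minor, Eb major.
That gives 2 common triads.

2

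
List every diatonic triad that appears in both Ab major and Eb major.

Triads in Ab major: Ab (I), Bbm (ii), Cm (iii), Db (IV), Eb (V), Fm (vi), Gdim (vii°).
Triads in Eb major: Eb (I), Fm (ii), Gm (iii), Ab (IV), Bb (V), Cm (vi), Ddim (vii°).
Shared triads with their functions: Ab (I in Ab major, IV in Eb major); Cm (iii in Ab major, vi in Eb major); Eb (V in Ab major, I in Eb major); Fm (vi in Ab major, ii in Eb major).

Ab, Cm, Eb, Fm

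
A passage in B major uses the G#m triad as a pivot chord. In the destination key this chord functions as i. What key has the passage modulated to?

The numeral i denotes a minor triad on scale degree 1. With G# on degree 1, the tonic of the new key is G#.
Degree 1 carries a minor triad in minor keys, so the destination is G# minor.
Check: the diatonic triads of G# minor (natural minor) are G#m (i), A#dim (ii°), B (III), C#m (iv), D#m (v), E (VI), F# (VII) — G#m is indeed i.

G# minor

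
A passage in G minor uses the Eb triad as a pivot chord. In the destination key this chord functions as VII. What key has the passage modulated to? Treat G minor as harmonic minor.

F minor

The numeral VII denotes a major triad on scale degree 7. With Eb on degree 7, the tonic of the new key is F.
Degree 7 carries a major triad in natural-minor keys, so the destination is F minor.
Check: the diatonic triads of F minor (natural minor) are Fm (i), Gdim (ii°), Ab (III), Bbm (iv), Cm (v), Db (VI), Eb (VII) — Eb is indeed VII.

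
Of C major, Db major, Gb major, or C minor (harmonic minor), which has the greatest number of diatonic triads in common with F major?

C major

Triads of F major: F major (I), G minor (ii), A minor (iii), Bb major (IV), C major (V), D minor (vi), E diminished (vii°).
C major shares 4: F, Am, C, Dm.
Db major shares 0: none.
Gb major shares 0: none.
C minor (harmonic minor) shares 0: none.
The most common triads (4) are shared with C major.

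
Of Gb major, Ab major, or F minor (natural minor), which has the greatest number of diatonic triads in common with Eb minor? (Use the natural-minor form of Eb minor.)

Gb major

Triads of Eb minor (natural minor): Ebm (i), Fdim (ii°), Gb (III), Abm (iv), Bbm (v), Cb (VI), Db (VII).
Gb major shares 7: Ebm, Fdim, Gb, Abm, Bbm, Cb, Db.
Ab major shares 2: Bbm, Db.
F minor (natural minor) shares 2: Bbm, Db.
The most common triads (7) are shared with Gb major.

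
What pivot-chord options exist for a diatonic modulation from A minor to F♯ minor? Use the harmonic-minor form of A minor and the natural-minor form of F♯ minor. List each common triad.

E, G♯dim

Triads in A minor (harmonic minor): A minor (i), B diminished (ii°), C augmented (III+), D minor (iv), E major (V), F major (VI), G♯ diminished (vii°).
Triads in F♯ minor (natural minor): F♯ minor (i), G♯ diminished (ii°), A major (III), B minor (iv), C♯ minor (v), D major (VI), E major (VII).
Shared triads with their functions: E major (V in A minor, VII in F♯ minor); G♯ diminished (vii° in A minor, ii° in F♯ minor).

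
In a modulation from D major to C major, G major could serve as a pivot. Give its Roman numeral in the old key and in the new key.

The scale of D major is D E F# G A B C#; G is degree 4, and the triad built there (G-B-D) is major, so it is IV.
The scale of C major is C D E F G A B; G is degree 5, and the triad built there (G-B-D) is major, so it is V.

IV in D major; V in C major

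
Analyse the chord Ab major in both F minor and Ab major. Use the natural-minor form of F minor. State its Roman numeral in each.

III in F minor; I in Ab major

The scale of F minor (natural minor) is F G Ab Bb C Db Eb; Ab is degree 3, and the triad built there (Ab-C-Eb) is major, so it is III.
The scale of Ab major is Ab Bb C Db Eb F G; Ab is degree 1, and the triad built there (Ab-C-Eb) is major, so it is I.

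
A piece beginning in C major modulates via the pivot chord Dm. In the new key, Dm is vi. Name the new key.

F major

The numeral vi denotes a minor triad on scale degree 6. With D on degree 6, the tonic of the new key is F.
Degree 6 carries a minor triad in major keys, so the destination is F major.
Check: the diatonic triads of F major are F (I), Gm (ii), Am (iii), Bb (IV), C (V), Dm (vi), Edim (vii°) — Dm is indeed vi.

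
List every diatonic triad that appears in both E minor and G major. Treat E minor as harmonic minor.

Em, F#dim, Am, C

Triads in E minor (harmonic minor): E minor (i), F# diminished (ii°), G augmented (III+), A minor (iv), B major (V), C major (VI), D# diminished (vii°).
Triads in G major: G major (I), A minor (ii), B minor (iii), C major (IV), D major (V), E minor (vi), F# diminished (vii°).
Shared triads with their functions: E minor (i in E minor, vi in G major); F# diminished (ii° in E minor, vii° in G major); A minor (iv in E minor, ii in G major); C major (VI in E minor, IV in G major).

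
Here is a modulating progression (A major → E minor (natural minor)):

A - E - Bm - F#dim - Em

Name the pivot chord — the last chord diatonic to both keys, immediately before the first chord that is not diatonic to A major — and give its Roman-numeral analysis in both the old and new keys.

Chords diatonic to A major: A, Bm, C#m, D, E, F#m, G#dim.
Reading the progression, the first chord not in that set is F#dim, so the modulation leaves A major there.
The chord immediately before F#dim is Bm, which is diatonic to both keys: ii in A major and v in E minor.

Bm — ii in A major, v in E minor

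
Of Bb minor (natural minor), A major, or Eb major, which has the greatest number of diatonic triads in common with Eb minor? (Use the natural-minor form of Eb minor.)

Triads of Eb minor (natural minor): Ebm (i), Fdim (ii°), Gb (III), Abm (iv), Bbm (v), Cb (VI), Db (VII).
Bb minor (natural minor) shares 4: Ebm, Gb, Bbm, Db.
A major shares 0: none.
Eb major shares 0: none.
The most common triads (4) are shared with Bb minor.

Bb minor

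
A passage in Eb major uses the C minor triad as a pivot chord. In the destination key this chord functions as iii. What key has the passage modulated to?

The numeral iii denotes a minor triad on scale degree 3. With C on degree 3, the tonic of the new key is Ab.
Degree 3 carries a minor triad in major keys, so the destination is Ab major.
Check: the diatonic triads of Ab major are Ab (I), Bbm (ii), Cm (iii), Db (IV), Eb (V), Fm (vi), Gdim (vii°) — C minor is indeed iii.

Ab major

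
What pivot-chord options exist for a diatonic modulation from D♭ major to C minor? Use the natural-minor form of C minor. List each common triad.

Triads in D♭ major: D♭ major (I), E♭ minor (ii), F minor (iii), G♭ major (IV), A♭ major (V), B♭ minor (vi), C diminished (vii°).
Triads in C minor (natural minor): C minor (i), D diminished (ii°), E♭ major (III), F minor (iv), G minor (v), A♭ major (VI), B♭ major (VII).
Shared triads with their functions: F minor (iii in D♭ major, iv in C minor); A♭ major (V in D♭ major, VI in C minor).

Fm, A♭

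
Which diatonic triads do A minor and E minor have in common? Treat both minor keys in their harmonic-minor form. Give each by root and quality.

Triads in A minor (harmonic minor): Am (i), Bdim (ii°), Caug (III+), Dm (iv), E (V), F (VI), G#dim (vii°).
Triads in E minor (harmonic minor): Em (i), F#dim (ii°), Gaug (III+), Am (iv), B (V), C (VI), D#dim (vii°).
Shared triads with their functions: Am (i in A minor, iv in E minor).

Am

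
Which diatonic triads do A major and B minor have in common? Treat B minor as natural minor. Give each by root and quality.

Triads in A major: A (I), Bm (ii), C#m (iii), D (IV), E (V), F#m (vi), G#dim (vii°).
Triads in B minor (natural minor): Bm (i), C#dim (ii°), D (III), Em (iv), F#m (v), G (VI), A (VII).
Shared triads with their functions: A (I in A major, VII in B minor); Bm (ii in A major, i in B minor); D (IV in A major, III in B minor); F#m (vi in A major, v in B minor).

A, Bm, D, F#m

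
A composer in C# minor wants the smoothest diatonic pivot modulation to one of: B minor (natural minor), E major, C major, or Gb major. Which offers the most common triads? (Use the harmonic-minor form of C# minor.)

Triads of C# minor (harmonic minor): C#m (i), D#dim (ii°), Eaug (III+), F#m (iv), G# (V), A (VI), B#dim (vii°).
B minor (natural minor) shares 2: F#m, A.
E major shares 4: C#m, D#dim, F#m, A.
C major shares 0: none.
Gb major shares 0: none.
The most common triads (4) are shared with E major.

E major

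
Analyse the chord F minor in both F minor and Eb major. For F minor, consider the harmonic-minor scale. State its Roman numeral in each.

The scale of F minor (harmonic minor) is F G Ab Bb C Db E; F is degree 1, and the triad built there (F-Ab-C) is minor, so it is i.
The scale of Eb major is Eb F G Ab Bb C D; F is degree 2, and the triad built there (F-Ab-C) is minor, so it is ii.

i in F minor; ii in Eb major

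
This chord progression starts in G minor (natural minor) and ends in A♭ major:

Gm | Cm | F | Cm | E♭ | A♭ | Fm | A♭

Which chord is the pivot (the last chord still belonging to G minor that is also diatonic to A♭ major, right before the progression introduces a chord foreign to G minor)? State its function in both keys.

E♭ — VI in G minor, V in A♭ major

Chords diatonic to G minor: Gm, Adim, B♭, Cm, Dm, E♭, F.
Reading the progression, the first chord not in that set is A♭, so the modulation leaves G minor there.
The chord immediately before A♭ is E♭, which is diatonic to both keys: VI in G minor and V in A♭ major.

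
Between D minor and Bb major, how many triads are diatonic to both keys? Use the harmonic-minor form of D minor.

Diatonic triads of D minor (harmonic minor): Dm (i), Edim (ii°), Faug (III+), Gm (iv), A (V), Bb (VI), C#dim (vii°).
Diatonic triads of Bb major: Bb (I), Cm (ii), Dm (iii), Eb (IV), F (V), Gm (vi), Adim (vii°).
Matching root and quality in both lists: Dm, Gm, Bb.
That gives 3 common triads.

3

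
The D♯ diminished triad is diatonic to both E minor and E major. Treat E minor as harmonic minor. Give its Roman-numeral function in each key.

vii° in E minor; vii° in E major

The scale of E minor (harmonic minor) is E F♯ G A B C D♯; D♯ is degree 7, and the triad built there (D♯-F♯-A) is diminished, so it is vii°.
The scale of E major is E F♯ G♯ A B C♯ D♯; D♯ is degree 7, and the triad built there (D♯-F♯-A) is diminished, so it is vii°.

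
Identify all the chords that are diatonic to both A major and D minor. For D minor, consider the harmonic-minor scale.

Triads in A major: A (I), Bm (ii), C#m (iii), D (IV), E (V), F#m (vi), G#dim (vii°).
Triads in D minor (harmonic minor): Dm (i), Edim (ii°), Faug (III+), Gm (iv), A (V), Bb (VI), C#dim (vii°).
Shared triads with their functions: A (I in A major, V in D minor).

A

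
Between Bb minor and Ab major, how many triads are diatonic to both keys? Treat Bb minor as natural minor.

Diatonic triads of Bb minor (natural minor): Bbm (i), Cdim (ii°), Db (III), Ebm (iv), Fm (v), Gb (VI), Ab (VII).
Diatonic triads of Ab major: Ab (I), Bbm (ii), Cm (iii), Db (IV), Eb (V), Fm (vi), Gdim (vii°).
Matching root and quality in both lists: Bbm, Db, Fm, Ab.
That gives 4 common triads.

4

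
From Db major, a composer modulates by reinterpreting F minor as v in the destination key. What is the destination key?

Bb minor

The numeral v denotes a minor triad on scale degree 5. With F on degree 5, the tonic of the new key is Bb.
Degree 5 carries a minor triad in natural-minor keys, so the destination is Bb minor.
Check: the diatonic triads of Bb minor (natural minor) are Bbm (i), Cdim (ii°), Db (III), Ebm (iv), Fm (v), Gb (VI), Ab (VII) — F minor is indeed v.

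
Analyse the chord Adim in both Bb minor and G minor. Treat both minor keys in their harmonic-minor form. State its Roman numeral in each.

vii° in Bb minor; ii° in G minor

The scale of Bb minor (harmonic minor) is Bb C Db Eb F Gb A; A is degree 7, and the triad built there (A-C-Eb) is diminished, so it is vii°.
The scale of G minor (harmonic minor) is G A Bb C D Eb F#; A is degree 2, and the triad built there (A-C-Eb) is diminished, so it is ii°.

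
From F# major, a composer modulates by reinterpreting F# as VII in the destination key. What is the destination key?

The numeral VII denotes a major triad on scale degree 7. With F# on degree 7, the tonic of the new key is G#.
Degree 7 carries a major triad in natural-minor keys, so the destination is G# minor.
Check: the diatonic triads of G# minor (natural minor) are G#m (i), A#dim (ii°), B (III), C#m (iv), D#m (v), E (VI), F# (VII) — F# is indeed VII.

G# minor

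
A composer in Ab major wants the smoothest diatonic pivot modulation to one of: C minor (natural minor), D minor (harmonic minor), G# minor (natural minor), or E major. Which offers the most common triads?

C minor

Triads of Ab major: Ab (I), Bbm (ii), Cm (iii), Db (IV), Eb (V), Fm (vi), Gdim (vii°).
C minor (natural minor) shares 4: Ab, Cm, Eb, Fm.
D minor (harmonic minor) shares 0: none.
G# minor (natural minor) shares 0: none.
E major shares 0: none.
The most common triads (4) are shared with C minor.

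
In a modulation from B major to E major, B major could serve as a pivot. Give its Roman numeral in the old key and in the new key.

I in B major; V in E major

The scale of B major is B C# D# E F# G# A#; B is degree 1, and the triad built there (B-D#-F#) is major, so it is I.
The scale of E major is E F# G# A B C# D#; B is degree 5, and the triad built there (B-D#-F#) is major, so it is V.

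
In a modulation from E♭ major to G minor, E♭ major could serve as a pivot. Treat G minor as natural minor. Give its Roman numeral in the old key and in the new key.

I in E♭ major; VI in G minor

The scale of E♭ major is E♭ F G A♭ B♭ C D; E♭ is degree 1, and the triad built there (E♭-G-B♭) is major, so it is I.
The scale of G minor (natural minor) is G A B♭ C D E♭ F; E♭ is degree 6, and the triad built there (E♭-G-B♭) is major, so it is VI.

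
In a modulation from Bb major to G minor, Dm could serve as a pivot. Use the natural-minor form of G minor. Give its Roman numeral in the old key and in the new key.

The scale of Bb major is Bb C D Eb F G A; D is degree 3, and the triad built there (D-F-A) is minor, so it is iii.
The scale of G minor (natural minor) is G A Bb C D Eb F; D is degree 5, and the triad built there (D-F-A) is minor, so it is v.

iii in Bb major; v in G minor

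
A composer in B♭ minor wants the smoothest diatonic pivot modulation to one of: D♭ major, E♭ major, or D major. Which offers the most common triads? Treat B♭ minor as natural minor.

D♭ major

Triads of B♭ minor (natural minor): B♭ minor (i), C diminished (ii°), D♭ major (III), E♭ minor (iv), F minor (v), G♭ major (VI), A♭ major (VII).
D♭ major shares 7: B♭m, Cdim, D♭, E♭m, Fm, G♭, A♭.
E♭ major shares 2: Fm, A♭.
D major shares 0: none.
The most common triads (7) are shared with D♭ major.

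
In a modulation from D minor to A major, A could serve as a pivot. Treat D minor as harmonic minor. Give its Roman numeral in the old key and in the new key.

V in D minor; I in A major

The scale of D minor (harmonic minor) is D E F G A Bb C#; A is degree 5, and the triad built there (A-C#-E) is major, so it is V.
The scale of A major is A B C# D E F# G#; A is degree 1, and the triad built there (A-C#-E) is major, so it is I.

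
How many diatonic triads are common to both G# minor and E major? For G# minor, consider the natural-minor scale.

4

Diatonic triads of G# minor (natural minor): G#m (i), A#dim (ii°), B (III), C#m (iv), D#m (v), E (VI), F# (VII).
Diatonic triads of E major: E (I), F#m (ii), G#m (iii), A (IV), B (V), C#m (vi), D#dim (vii°).
Matching root and quality in both lists: G#m, B, C#m, E.
That gives 4 common triads.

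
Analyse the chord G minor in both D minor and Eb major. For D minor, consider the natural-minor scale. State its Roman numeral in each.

iv in D minor; iii in Eb major

The scale of D minor (natural minor) is D E F G A Bb C; G is degree 4, and the triad built there (G-Bb-D) is minor, so it is iv.
The scale of Eb major is Eb F G Ab Bb C D; G is degree 3, and the triad built there (G-Bb-D) is minor, so it is iii.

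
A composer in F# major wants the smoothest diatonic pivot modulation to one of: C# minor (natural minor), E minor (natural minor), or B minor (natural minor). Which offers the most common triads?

Triads of F# major: F# (I), G#m (ii), A#m (iii), B (IV), C# (V), D#m (vi), E#dim (vii°).
C# minor (natural minor) shares 2: G#m, B.
E minor (natural minor) shares 0: none.
B minor (natural minor) shares 0: none.
The most common triads (2) are shared with C# minor.

C# minor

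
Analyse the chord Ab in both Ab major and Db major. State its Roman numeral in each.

The scale of Ab major is Ab Bb C Db Eb F G; Ab is degree 1, and the triad built there (Ab-C-Eb) is major, so it is I.
The scale of Db major is Db Eb F Gb Ab Bb C; Ab is degree 5, and the triad built there (Ab-C-Eb) is major, so it is V.

I in Ab major; V in Db major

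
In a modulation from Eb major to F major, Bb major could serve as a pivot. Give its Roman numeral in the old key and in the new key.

V in Eb major; IV in F major

The scale of Eb major is Eb F G Ab Bb C D; Bb is degree 5, and the triad built there (Bb-D-F) is major, so it is V.
The scale of F major is F G A Bb C D E; Bb is degree 4, and the triad built there (Bb-D-F) is major, so it is IV.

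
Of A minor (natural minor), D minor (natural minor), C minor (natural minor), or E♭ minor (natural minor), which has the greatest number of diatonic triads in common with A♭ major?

Triads of A♭ major: A♭ (I), B♭m (ii), Cm (iii), D♭ (IV), E♭ (V), Fm (vi), Gdim (vii°).
A minor (natural minor) shares 0: none.
D minor (natural minor) shares 0: none.
C minor (natural minor) shares 4: A♭, Cm, E♭, Fm.
E♭ minor (natural minor) shares 2: B♭m, D♭.
The most common triads (4) are shared with C minor.

C minor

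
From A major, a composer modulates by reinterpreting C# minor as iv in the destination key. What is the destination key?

The numeral iv denotes a minor triad on scale degree 4. With C# on degree 4, the tonic of the new key is G#.
Degree 4 carries a minor triad in minor keys, so the destination is G# minor.
Check: the diatonic triads of G# minor (natural minor) are G#m (i), A#dim (ii°), B (III), C#m (iv), D#m (v), E (VI), F# (VII) — C# minor is indeed iv.

G# minor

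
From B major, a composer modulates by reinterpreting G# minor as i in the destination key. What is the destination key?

G# minor

The numeral i denotes a minor triad on scale degree 1. With G# on degree 1, the tonic of the new key is G#.
Degree 1 carries a minor triad in minor keys, so the destination is G# minor.
Check: the diatonic triads of G# minor (natural minor) are G#m (i), A#dim (ii°), B (III), C#m (iv), D#m (v), E (VI), F# (VII) — G# minor is indeed i.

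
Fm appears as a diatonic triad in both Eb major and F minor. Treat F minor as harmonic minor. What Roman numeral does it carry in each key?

The scale of Eb major is Eb F G Ab Bb C D; F is degree 2, and the triad built there (F-Ab-C) is minor, so it is ii.
The scale of F minor (harmonic minor) is F G Ab Bb C Db E; F is degree 1, and the triad built there (F-Ab-C) is minor, so it is i.

ii in Eb major; i in F minor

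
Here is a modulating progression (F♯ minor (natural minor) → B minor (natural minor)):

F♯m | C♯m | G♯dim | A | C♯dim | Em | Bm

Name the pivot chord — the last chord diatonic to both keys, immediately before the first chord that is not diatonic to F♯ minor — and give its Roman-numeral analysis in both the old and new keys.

A — III in F♯ minor, VII in B minor

Chords diatonic to F♯ minor: F♯m, G♯dim, A, Bm, C♯m, D, E.
Reading the progression, the first chord not in that set is C♯dim, so the modulation leaves F♯ minor there.
The chord immediately before C♯dim is A, which is diatonic to both keys: III in F♯ minor and VII in B minor.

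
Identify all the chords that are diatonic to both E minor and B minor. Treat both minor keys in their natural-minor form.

Em, G, Bm, D

Triads in E minor (natural minor): E minor (i), F♯ diminished (ii°), G major (III), A minor (iv), B minor (v), C major (VI), D major (VII).
Triads in B minor (natural minor): B minor (i), C♯ diminished (ii°), D major (III), E minor (iv), F♯ minor (v), G major (VI), A major (VII).
Shared triads with their functions: E minor (i in E minor, iv in B minor); G major (III in E minor, VI in B minor); B minor (v in E minor, i in B minor); D major (VII in E minor, III in B minor).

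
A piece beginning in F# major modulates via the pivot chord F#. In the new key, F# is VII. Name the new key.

G# minor

The numeral VII denotes a major triad on scale degree 7. With F# on degree 7, the tonic of the new key is G#.
Degree 7 carries a major triad in natural-minor keys, so the destination is G# minor.
Check: the diatonic triads of G# minor (natural minor) are G#m (i), A#dim (ii°), B (III), C#m (iv), D#m (v), E (VI), F# (VII) — F# is indeed VII.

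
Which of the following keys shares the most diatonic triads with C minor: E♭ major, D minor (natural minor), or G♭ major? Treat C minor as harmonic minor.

E♭ major

Triads of C minor (harmonic minor): Cm (i), Ddim (ii°), E♭aug (III+), Fm (iv), G (V), A♭ (VI), Bdim (vii°).
E♭ major shares 4: Cm, Ddim, Fm, A♭.
D minor (natural minor) shares 0: none.
G♭ major shares 0: none.
The most common triads (4) are shared with E♭ major.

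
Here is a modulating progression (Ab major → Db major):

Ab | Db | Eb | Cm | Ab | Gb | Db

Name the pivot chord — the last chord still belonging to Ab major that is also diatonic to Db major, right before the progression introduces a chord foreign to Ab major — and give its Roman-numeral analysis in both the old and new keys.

Chords diatonic to Ab major: Ab, Bbm, Cm, Db, Eb, Fm, Gdim.
Reading the progression, the first chord not in that set is Gb, so the modulation leaves Ab major there.
The chord immediately before Gb is Ab, which is diatonic to both keys: I in Ab major and V in Db major.

Ab — I in Ab major, V in Db major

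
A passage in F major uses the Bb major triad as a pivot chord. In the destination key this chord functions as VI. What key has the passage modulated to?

The numeral VI denotes a major triad on scale degree 6. With Bb on degree 6, the tonic of the new key is D.
Degree 6 carries a major triad in minor keys, so the destination is D minor.
Check: the diatonic triads of D minor (natural minor) are Dm (i), Edim (ii°), F (III), Gm (iv), Am (v), Bb (VI), C (VII) — Bb major is indeed VI.

D minor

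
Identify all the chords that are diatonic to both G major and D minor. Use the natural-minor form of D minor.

Am, C

Triads in G major: G (I), Am (ii), Bm (iii), C (IV), D (V), Em (vi), F#dim (vii°).
Triads in D minor (natural minor): Dm (i), Edim (ii°), F (III), Gm (iv), Am (v), Bb (VI), C (VII).
Shared triads with their functions: Am (ii in G major, v in D minor); C (IV in G major, VII in D minor).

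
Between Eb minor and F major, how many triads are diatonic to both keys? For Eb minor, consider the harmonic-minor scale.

1

Diatonic triads of Eb minor (harmonic minor): Ebm (i), Fdim (ii°), Gbaug (III+), Abm (iv), Bb (V), Cb (VI), Ddim (vii°).
Diatonic triads of F major: F (I), Gm (ii), Am (iii), Bb (IV), C (V), Dm (vi), Edim (vii°).
Matching root and quality in both lists: Bb.
That gives 1 common triad.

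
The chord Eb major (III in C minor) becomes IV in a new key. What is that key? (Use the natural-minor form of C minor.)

The numeral IV denotes a major triad on scale degree 4. With Eb on degree 4, the tonic of the new key is Bb.
Degree 4 carries a major triad in major keys, so the destination is Bb major.
Check: the diatonic triads of Bb major are Bb (I), Cm (ii), Dm (iii), Eb (IV), F (V), Gm (vi), Adim (vii°) — Eb major is indeed IV.

Bb major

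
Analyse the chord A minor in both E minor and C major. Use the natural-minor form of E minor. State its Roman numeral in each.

iv in E minor; vi in C major

The scale of E minor (natural minor) is E F# G A B C D; A is degree 4, and the triad built there (A-C-E) is minor, so it is iv.
The scale of C major is C D E F G A B; A is degree 6, and the triad built there (A-C-E) is minor, so it is vi.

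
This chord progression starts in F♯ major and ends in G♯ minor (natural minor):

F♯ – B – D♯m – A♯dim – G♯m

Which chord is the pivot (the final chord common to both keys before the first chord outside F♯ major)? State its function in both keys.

D♯m — vi in F♯ major, v in G♯ minor

Chords diatonic to F♯ major: F♯, G♯m, A♯m, B, C♯, D♯m, E♯dim.
Reading the progression, the first chord not in that set is A♯dim, so the modulation leaves F♯ major there.
The chord immediately before A♯dim is D♯m, which is diatonic to both keys: vi in F♯ major and v in G♯ minor.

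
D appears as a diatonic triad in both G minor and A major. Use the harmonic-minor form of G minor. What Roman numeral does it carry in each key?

V in G minor; IV in A major

The scale of G minor (harmonic minor) is G A B♭ C D E♭ F♯; D is degree 5, and the triad built there (D-F♯-A) is major, so it is V.
The scale of A major is A B C♯ D E F♯ G♯; D is degree 4, and the triad built there (D-F♯-A) is major, so it is IV.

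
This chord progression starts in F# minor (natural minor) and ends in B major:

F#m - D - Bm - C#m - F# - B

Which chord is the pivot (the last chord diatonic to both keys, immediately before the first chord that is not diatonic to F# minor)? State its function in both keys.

Chords diatonic to F# minor: F#m, G#dim, A, Bm, C#m, D, E.
Reading the progression, the first chord not in that set is F#, so the modulation leaves F# minor there.
The chord immediately before F# is C#m, which is diatonic to both keys: v in F# minor and ii in B major.

C#m — v in F# minor, ii in B major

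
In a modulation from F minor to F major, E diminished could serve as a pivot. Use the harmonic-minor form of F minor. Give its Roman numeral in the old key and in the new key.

vii° in F minor; vii° in F major

The scale of F minor (harmonic minor) is F G Ab Bb C Db E; E is degree 7, and the triad built there (E-G-Bb) is diminished, so it is vii°.
The scale of F major is F G A Bb C D E; E is degree 7, and the triad built there (E-G-Bb) is diminished, so it is vii°.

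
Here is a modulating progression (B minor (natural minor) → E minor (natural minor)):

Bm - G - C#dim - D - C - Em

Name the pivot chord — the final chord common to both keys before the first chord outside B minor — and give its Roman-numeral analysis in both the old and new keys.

Chords diatonic to B minor: Bm, C#dim, D, Em, F#m, G, A.
Reading the progression, the first chord not in that set is C, so the modulation leaves B minor there.
The chord immediately before C is D, which is diatonic to both keys: III in B minor and VII in E minor.

D — III in B minor, VII in E minor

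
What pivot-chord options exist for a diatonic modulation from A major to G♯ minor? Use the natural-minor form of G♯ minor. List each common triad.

Triads in A major: A (I), Bm (ii), C♯m (iii), D (IV), E (V), F♯m (vi), G♯dim (vii°).
Triads in G♯ minor (natural minor): G♯m (i), A♯dim (ii°), B (III), C♯m (iv), D♯m (v), E (VI), F♯ (VII).
Shared triads with their functions: C♯m (iii in A major, iv in G♯ minor); E (V in A major, VI in G♯ minor).

C♯m, E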